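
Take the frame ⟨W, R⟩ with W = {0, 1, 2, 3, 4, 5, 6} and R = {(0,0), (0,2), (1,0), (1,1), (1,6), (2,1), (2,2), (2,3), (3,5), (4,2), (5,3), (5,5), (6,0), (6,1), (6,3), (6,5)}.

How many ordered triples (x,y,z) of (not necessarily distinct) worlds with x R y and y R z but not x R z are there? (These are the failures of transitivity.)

Enumerating: (0,2,1), (0,2,3), (1,0,2), (1,6,3), (1,6,5), (2,1,0), (2,1,6), (2,3,5), (3,5,3), (4,2,1), (4,2,3), (6,0,2), (6,1,6).

13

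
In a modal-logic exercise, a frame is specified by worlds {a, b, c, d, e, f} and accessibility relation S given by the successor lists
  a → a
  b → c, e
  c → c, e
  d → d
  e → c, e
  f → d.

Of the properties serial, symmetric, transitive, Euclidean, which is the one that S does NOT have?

Serial: yes — every world has a successor (e.g. a S a).
Symmetric: no — b S c but not c S b.
Transitive: yes — every two-step S-path is closed by a direct edge.
Euclidean: yes — any two successors of a common world are S-related.
Only symmetric fails.

symmetric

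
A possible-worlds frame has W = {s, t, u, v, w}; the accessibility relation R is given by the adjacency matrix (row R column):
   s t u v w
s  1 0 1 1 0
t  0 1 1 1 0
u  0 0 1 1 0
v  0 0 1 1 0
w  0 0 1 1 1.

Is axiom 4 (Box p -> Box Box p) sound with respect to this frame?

Yes

By correspondence theory, 4 is valid on a frame iff R is transitive.
Transitive: yes — every two-step R-path is closed by a direct edge.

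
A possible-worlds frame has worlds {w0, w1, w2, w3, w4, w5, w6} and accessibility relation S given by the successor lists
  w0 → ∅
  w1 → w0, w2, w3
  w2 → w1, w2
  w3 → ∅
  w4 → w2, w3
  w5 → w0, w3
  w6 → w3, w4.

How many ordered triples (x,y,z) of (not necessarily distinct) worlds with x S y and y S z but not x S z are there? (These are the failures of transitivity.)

Enumerating: (w1,w2,w1), (w2,w1,w0), (w2,w1,w3), (w4,w2,w1), (w6,w4,w2).

5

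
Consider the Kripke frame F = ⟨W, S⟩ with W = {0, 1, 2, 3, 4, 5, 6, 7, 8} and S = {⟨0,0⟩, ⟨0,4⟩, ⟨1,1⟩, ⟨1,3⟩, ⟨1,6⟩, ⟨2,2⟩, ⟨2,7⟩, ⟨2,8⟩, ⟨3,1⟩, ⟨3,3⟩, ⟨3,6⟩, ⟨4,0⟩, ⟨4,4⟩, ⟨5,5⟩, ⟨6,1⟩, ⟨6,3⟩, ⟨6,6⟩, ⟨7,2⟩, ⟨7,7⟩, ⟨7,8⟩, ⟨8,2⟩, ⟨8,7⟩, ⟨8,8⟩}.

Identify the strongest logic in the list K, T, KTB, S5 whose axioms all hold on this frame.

S5

Reflexive (axiom T): yes — every world is S-related to itself.
Symmetric (axiom B): yes — every pair in S has its reverse in S.
Euclidean (axiom 5): yes — any two successors of a common world are S-related.
So F validates K, T, KTB, S5. The strongest is S5.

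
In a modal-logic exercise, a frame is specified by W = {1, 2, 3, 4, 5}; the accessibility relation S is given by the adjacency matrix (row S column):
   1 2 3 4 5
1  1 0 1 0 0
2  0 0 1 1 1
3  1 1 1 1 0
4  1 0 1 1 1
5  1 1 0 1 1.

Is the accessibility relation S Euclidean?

Euclidean: no — 2 S 3 and 2 S 5, but not 3 S 5.

No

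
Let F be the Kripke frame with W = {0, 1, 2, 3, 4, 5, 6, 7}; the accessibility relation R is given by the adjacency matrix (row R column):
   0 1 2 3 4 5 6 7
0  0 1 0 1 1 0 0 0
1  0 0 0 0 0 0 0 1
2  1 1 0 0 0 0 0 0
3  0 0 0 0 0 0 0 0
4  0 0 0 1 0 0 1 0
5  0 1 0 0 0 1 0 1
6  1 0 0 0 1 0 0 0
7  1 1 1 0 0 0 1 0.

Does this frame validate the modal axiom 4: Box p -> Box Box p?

No

By correspondence theory, 4 is valid on a frame iff R is transitive.
Transitive: no — 0 R 1 and 1 R 7, but not 0 R 7.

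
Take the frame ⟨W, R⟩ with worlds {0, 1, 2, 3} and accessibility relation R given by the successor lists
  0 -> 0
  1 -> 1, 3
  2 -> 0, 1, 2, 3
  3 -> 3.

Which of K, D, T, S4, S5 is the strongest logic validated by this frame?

Serial (axiom D): yes — every world has a successor (e.g. 0 R 0).
Reflexive (axiom T): yes — every world is R-related to itself.
Transitive (axiom 4): yes — every two-step R-path is closed by a direct edge.
Euclidean (axiom 5): no — 2 R 0 and 2 R 1, but not 0 R 1.
So F validates K, D, T, S4; S5 would additionally require R to be Euclidean. The strongest is S4.

S4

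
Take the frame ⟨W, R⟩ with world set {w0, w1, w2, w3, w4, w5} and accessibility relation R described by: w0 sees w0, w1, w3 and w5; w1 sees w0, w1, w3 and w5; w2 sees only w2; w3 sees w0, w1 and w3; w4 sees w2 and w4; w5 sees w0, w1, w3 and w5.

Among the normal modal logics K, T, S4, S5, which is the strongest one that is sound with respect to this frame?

T

Reflexive (axiom T): yes — every world is R-related to itself.
Transitive (axiom 4): no — w3 R w0 and w0 R w5, but not w3 R w5.
Euclidean (axiom 5): no — w0 R w3 and w0 R w5, but not w3 R w5.
So F validates K, T; S4 would additionally require R to be transitive. The strongest is T.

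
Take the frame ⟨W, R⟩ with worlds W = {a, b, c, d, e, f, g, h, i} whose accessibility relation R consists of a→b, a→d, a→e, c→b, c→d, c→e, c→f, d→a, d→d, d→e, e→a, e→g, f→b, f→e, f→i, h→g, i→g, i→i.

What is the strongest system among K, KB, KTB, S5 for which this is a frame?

Symmetric (axiom B): no — a R b but not b R a.
Reflexive (axiom T): no — a is not related to itself.
Euclidean (axiom 5): no — a R b and a R d, but not b R d.
So F validates K; KB would additionally require R to be symmetric. The strongest is K.

K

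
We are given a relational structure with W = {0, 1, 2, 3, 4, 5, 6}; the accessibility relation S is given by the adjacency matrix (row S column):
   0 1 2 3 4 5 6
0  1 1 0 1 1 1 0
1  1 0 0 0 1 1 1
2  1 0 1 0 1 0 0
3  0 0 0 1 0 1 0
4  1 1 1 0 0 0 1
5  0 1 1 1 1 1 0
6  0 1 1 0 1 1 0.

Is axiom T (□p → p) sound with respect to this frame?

By correspondence theory, T is valid on a frame iff S is reflexive.
Reflexive: no — 1 is not related to itself.

No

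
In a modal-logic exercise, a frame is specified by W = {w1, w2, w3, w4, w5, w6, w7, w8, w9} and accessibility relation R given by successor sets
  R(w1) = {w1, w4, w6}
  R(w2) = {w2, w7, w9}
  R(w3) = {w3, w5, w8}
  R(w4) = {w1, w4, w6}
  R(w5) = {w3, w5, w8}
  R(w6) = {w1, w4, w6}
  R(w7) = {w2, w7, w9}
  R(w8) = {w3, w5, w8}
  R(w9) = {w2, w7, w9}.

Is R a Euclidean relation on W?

Euclidean: yes — any two successors of a common world are R-related.

Yes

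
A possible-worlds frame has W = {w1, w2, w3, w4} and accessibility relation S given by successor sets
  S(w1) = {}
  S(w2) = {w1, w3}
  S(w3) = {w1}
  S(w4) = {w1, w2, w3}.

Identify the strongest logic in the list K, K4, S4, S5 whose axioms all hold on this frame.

Transitive (axiom 4): yes — every two-step S-path is closed by a direct edge.
Reflexive (axiom T): no — w1 is not related to itself.
Euclidean (axiom 5): no — w2 S w1 and w2 S w3, but not w1 S w3.
So F validates K, K4; S4 would additionally require S to be reflexive. The strongest is K4.

K4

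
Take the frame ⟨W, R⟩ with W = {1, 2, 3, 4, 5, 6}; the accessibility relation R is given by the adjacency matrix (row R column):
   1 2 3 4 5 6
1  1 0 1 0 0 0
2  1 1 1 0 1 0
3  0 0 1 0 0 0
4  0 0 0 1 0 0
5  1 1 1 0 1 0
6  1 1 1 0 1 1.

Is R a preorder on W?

Yes

Reflexive: yes — every world is R-related to itself.
Transitive: yes — every two-step R-path is closed by a direct edge.
So R is a preorder.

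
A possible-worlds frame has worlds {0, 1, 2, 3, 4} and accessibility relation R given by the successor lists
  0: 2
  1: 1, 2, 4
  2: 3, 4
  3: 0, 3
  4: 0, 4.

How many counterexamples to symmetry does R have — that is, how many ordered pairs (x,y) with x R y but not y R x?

Enumerating: (0,2), (1,2), (1,4), (2,3), (2,4), (3,0), (4,0).

7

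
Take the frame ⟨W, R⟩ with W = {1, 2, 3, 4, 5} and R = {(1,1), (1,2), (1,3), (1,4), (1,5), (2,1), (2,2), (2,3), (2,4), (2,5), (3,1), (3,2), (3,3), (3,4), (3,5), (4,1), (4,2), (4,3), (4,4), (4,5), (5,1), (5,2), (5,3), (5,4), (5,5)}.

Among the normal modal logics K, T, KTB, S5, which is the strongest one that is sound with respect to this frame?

S5

Reflexive (axiom T): yes — every world is R-related to itself.
Symmetric (axiom B): yes — every pair in R has its reverse in R.
Euclidean (axiom 5): yes — any two successors of a common world are R-related.
So F validates K, T, KTB, S5. The strongest is S5.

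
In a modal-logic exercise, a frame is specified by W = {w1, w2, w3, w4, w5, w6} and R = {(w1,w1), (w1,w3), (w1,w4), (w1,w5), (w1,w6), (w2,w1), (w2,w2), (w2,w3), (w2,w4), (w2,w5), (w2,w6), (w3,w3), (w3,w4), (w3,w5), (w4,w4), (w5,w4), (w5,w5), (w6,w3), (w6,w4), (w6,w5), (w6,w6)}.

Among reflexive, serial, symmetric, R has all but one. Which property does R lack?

Reflexive: yes — every world is R-related to itself.
Serial: yes — every world has a successor (e.g. w1 R w1).
Symmetric: no — w1 R w3 but not w3 R w1.
Only symmetric fails.

symmetric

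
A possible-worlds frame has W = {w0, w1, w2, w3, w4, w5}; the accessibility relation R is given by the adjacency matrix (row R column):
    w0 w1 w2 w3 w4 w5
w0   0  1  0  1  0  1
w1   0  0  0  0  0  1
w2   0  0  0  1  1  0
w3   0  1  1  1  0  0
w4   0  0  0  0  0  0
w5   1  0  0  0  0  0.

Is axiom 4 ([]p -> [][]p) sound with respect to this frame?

By correspondence theory, 4 is valid on a frame iff R is transitive.
Transitive: no — w0 R w3 and w3 R w2, but not w0 R w2.

No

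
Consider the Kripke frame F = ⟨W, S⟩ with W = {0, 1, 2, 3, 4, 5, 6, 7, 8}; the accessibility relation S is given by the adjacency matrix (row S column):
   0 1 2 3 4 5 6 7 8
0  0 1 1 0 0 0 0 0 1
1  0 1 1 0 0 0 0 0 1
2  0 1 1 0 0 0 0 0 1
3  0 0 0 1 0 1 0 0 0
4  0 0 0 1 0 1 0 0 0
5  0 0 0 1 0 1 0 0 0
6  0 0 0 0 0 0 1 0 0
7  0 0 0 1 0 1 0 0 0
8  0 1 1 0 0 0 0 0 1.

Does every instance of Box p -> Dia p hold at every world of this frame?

The schema D characterises exactly the serial frames.
Serial: yes — every world has a successor (e.g. 0 S 1).

Yes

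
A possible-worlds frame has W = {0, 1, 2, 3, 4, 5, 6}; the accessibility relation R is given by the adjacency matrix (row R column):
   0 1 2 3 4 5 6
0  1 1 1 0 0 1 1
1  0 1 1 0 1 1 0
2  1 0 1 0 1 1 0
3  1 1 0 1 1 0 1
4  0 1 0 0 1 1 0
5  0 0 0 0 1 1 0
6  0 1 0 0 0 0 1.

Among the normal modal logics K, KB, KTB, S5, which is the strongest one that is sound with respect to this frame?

K

Symmetric (axiom B): no — 0 R 1 but not 1 R 0.
Reflexive (axiom T): yes — every world is R-related to itself.
Euclidean (axiom 5): no — 0 R 1 and 0 R 6, but not 1 R 6.
So F validates K; KB would additionally require R to be symmetric. The strongest is K.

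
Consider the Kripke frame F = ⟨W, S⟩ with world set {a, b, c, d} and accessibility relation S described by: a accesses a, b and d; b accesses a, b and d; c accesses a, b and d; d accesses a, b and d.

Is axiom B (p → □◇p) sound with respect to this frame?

No

The schema B characterises exactly the symmetric frames.
Symmetric: no — c S a but not a S c.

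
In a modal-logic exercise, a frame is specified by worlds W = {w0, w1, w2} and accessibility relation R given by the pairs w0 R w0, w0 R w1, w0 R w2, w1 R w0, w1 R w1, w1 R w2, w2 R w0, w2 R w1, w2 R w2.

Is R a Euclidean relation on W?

Yes

Euclidean: yes — any two successors of a common world are R-related.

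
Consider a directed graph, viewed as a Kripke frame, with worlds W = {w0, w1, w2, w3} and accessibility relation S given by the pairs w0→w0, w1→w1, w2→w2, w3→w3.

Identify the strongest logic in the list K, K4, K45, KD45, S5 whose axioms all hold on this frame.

S5

Transitive (axiom 4): yes — every two-step S-path is closed by a direct edge.
Euclidean (axiom 5): yes — any two successors of a common world are S-related.
Serial (axiom D): yes — every world has a successor (e.g. w0 S w0).
Reflexive (axiom T): yes — every world is S-related to itself.
So F validates K, K4, K45, KD45, S5. The strongest is S5.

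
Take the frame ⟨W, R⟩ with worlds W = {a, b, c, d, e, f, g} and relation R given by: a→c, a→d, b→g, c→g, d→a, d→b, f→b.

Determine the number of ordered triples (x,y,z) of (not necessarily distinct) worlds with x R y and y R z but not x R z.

Enumerating: (a,c,g), (a,d,a), (a,d,b), (d,a,c), (d,a,d), (d,b,g), (f,b,g).

7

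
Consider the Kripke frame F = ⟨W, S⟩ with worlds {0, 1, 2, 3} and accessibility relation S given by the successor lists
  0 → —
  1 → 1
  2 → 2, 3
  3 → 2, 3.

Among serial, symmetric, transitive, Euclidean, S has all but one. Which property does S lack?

serial

Serial: no — 0 has no S-successor.
Symmetric: yes — every pair in S has its reverse in S.
Transitive: yes — every two-step S-path is closed by a direct edge.
Euclidean: yes — any two successors of a common world are S-related.
Only serial fails.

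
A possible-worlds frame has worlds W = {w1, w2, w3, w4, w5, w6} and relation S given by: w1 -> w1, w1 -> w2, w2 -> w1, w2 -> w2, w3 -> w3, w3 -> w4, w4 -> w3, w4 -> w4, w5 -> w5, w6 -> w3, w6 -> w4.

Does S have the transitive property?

Transitive: yes — every two-step S-path is closed by a direct edge.

Yes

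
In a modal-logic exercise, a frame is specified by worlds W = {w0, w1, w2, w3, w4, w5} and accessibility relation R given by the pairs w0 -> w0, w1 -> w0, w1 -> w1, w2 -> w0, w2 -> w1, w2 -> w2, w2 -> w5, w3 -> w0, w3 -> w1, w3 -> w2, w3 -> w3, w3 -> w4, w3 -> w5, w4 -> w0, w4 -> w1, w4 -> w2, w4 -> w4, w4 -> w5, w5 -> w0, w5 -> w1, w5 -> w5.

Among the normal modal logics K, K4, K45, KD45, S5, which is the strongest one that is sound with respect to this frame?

Transitive (axiom 4): yes — every two-step R-path is closed by a direct edge.
Euclidean (axiom 5): no — w2 R w0 and w2 R w1, but not w0 R w1.
Serial (axiom D): yes — every world has a successor (e.g. w0 R w0).
Reflexive (axiom T): yes — every world is R-related to itself.
So F validates K, K4; K45 would additionally require R to be Euclidean. The strongest is K4.

K4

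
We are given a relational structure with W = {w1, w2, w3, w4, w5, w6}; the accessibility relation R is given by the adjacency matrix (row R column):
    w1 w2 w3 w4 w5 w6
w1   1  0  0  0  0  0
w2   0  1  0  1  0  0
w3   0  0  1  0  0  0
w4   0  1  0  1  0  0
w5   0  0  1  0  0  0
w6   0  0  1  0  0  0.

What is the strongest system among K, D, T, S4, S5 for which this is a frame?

Serial (axiom D): yes — every world has a successor (e.g. w1 R w1).
Reflexive (axiom T): no — w5 is not related to itself.
Transitive (axiom 4): yes — every two-step R-path is closed by a direct edge.
Euclidean (axiom 5): yes — any two successors of a common world are R-related.
So F validates K, D; T would additionally require R to be reflexive. The strongest is D.

D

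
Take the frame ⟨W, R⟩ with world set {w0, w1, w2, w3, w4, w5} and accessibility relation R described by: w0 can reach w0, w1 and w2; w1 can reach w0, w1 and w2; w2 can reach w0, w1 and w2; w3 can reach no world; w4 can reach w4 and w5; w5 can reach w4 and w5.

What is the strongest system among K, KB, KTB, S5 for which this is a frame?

KB

Symmetric (axiom B): yes — every pair in R has its reverse in R.
Reflexive (axiom T): no — w3 is not related to itself.
Euclidean (axiom 5): yes — any two successors of a common world are R-related.
So F validates K, KB; KTB would additionally require R to be reflexive. The strongest is KB.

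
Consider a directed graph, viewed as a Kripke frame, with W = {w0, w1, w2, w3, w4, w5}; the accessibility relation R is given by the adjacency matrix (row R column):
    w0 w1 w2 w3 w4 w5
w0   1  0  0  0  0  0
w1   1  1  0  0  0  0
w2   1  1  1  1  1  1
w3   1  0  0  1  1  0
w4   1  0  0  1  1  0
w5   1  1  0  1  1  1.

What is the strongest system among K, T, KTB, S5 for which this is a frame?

Reflexive (axiom T): yes — every world is R-related to itself.
Symmetric (axiom B): no — w1 R w0 but not w0 R w1.
Euclidean (axiom 5): no — w2 R w0 and w2 R w1, but not w0 R w1.
So F validates K, T; KTB would additionally require R to be symmetric. The strongest is T.

T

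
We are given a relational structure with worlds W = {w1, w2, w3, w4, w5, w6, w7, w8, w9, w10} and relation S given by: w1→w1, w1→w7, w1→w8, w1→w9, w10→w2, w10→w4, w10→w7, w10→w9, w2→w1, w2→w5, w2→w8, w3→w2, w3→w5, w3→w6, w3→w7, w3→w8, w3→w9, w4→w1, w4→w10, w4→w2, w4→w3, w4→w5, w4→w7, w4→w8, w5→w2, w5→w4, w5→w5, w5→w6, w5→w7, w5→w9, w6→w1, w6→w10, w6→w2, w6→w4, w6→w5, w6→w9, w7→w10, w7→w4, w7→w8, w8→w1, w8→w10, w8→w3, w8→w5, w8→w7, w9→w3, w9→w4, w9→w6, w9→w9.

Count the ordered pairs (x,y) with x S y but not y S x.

23

Enumerating: (w1,w7), (w1,w9), (w10,w2), (w10,w9), (w2,w1), (w2,w8), (w3,w2), (w3,w5), (w3,w6), (w3,w7), (w4,w1), (w4,w2), … and 11 more.
Total: 23.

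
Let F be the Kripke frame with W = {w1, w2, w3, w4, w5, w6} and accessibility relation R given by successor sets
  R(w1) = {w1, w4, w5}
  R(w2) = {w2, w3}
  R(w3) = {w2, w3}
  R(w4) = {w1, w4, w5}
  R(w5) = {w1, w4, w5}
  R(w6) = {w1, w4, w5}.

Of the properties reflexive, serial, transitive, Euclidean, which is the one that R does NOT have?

Reflexive: no — w6 is not related to itself.
Serial: yes — every world has a successor (e.g. w1 R w1).
Transitive: yes — every two-step R-path is closed by a direct edge.
Euclidean: yes — any two successors of a common world are R-related.
Only reflexive fails.

reflexive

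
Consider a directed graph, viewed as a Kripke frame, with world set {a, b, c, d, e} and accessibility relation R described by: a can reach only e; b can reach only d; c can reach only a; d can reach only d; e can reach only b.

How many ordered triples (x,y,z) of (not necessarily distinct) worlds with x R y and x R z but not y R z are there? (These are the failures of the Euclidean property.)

3

Enumerating: (a,e,e), (c,a,a), (e,b,b).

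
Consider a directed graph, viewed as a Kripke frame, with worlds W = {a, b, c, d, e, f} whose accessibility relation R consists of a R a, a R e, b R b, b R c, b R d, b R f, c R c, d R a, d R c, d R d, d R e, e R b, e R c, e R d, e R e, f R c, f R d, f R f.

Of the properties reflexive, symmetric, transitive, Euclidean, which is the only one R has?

Reflexive: yes — every world is R-related to itself.
Symmetric: no — a R e but not e R a.
Transitive: no — a R e and e R b, but not a R b.
Euclidean: no — b R c and b R d, but not c R d.
Only reflexive holds.

reflexive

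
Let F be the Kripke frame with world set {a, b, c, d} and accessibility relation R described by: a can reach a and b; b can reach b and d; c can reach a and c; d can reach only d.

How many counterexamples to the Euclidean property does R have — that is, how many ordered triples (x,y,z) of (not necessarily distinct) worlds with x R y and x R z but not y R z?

3

Enumerating: (a,b,a), (b,d,b), (c,a,c).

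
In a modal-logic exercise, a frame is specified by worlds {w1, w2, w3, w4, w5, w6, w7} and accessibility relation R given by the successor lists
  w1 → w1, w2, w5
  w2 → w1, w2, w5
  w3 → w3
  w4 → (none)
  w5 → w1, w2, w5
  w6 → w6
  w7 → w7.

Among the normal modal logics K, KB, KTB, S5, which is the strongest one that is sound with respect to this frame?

KB

Symmetric (axiom B): yes — every pair in R has its reverse in R.
Reflexive (axiom T): no — w4 is not related to itself.
Euclidean (axiom 5): yes — any two successors of a common world are R-related.
So F validates K, KB; KTB would additionally require R to be reflexive. The strongest is KB.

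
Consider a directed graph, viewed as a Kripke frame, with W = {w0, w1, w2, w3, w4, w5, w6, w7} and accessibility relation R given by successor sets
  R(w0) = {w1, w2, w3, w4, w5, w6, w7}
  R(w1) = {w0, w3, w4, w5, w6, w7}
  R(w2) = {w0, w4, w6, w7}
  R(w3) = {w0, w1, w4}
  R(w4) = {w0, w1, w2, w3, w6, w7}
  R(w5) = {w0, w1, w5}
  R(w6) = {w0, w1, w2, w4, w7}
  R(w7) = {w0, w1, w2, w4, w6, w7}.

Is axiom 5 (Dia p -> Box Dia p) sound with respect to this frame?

No

By correspondence theory, 5 is valid on a frame iff R is Euclidean.
Euclidean: no — w0 R w1 and w0 R w2, but not w1 R w2.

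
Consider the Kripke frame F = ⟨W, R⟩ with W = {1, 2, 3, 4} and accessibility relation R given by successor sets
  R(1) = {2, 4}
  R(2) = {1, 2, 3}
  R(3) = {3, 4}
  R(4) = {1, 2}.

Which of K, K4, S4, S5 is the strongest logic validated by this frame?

Transitive (axiom 4): no — 1 R 2 and 2 R 3, but not 1 R 3.
Reflexive (axiom T): no — 1 is not related to itself.
Euclidean (axiom 5): no — 1 R 2 and 1 R 4, but not 2 R 4.
So F validates K; K4 would additionally require R to be transitive. The strongest is K.

K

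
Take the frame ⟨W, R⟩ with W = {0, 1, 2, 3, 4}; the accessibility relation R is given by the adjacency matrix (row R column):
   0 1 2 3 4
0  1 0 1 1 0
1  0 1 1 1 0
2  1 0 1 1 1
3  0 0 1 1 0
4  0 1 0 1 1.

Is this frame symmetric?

No

Symmetric: no — 0 R 3 but not 3 R 0.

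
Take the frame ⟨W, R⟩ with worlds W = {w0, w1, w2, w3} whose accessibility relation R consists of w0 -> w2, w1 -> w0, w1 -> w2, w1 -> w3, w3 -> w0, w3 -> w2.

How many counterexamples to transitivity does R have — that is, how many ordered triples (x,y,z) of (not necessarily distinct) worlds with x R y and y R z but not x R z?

R is transitive; there are no such tuples.

0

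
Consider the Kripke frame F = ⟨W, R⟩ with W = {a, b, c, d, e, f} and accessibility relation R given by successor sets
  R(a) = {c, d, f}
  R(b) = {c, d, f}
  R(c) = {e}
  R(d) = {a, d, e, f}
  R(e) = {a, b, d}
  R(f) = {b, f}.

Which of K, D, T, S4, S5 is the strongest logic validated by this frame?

D

Serial (axiom D): yes — every world has a successor (e.g. a R c).
Reflexive (axiom T): no — a is not related to itself.
Transitive (axiom 4): no — a R c and c R e, but not a R e.
Euclidean (axiom 5): no — a R c and a R d, but not c R d.
So F validates K, D; T would additionally require R to be reflexive. The strongest is D.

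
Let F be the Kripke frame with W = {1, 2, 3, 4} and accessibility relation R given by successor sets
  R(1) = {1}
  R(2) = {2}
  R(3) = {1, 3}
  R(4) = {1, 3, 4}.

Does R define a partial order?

Yes

Reflexive: yes — every world is R-related to itself.
Transitive: yes — every two-step R-path is closed by a direct edge.
Antisymmetric: yes — no distinct pair is related both ways.
So R is a partial order.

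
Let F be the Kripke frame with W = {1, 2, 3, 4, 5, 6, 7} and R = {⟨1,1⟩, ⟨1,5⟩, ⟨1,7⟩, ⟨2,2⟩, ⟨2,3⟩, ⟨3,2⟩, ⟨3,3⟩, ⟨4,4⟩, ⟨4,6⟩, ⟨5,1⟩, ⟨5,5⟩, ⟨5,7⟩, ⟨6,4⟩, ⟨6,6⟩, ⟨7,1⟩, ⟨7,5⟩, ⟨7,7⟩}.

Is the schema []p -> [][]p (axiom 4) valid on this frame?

Yes

Axiom 4 corresponds to the accessibility relation being transitive.
Transitive: yes — every two-step R-path is closed by a direct edge.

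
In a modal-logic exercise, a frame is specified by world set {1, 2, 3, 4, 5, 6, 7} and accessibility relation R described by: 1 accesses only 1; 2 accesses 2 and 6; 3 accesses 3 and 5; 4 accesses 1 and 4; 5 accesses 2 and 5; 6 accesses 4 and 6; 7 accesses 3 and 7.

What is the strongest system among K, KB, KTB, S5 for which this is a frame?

K

Symmetric (axiom B): no — 2 R 6 but not 6 R 2.
Reflexive (axiom T): yes — every world is R-related to itself.
Euclidean (axiom 5): no — 2 R 6 and 2 R 2, but not 6 R 2.
So F validates K; KB would additionally require R to be symmetric. The strongest is K.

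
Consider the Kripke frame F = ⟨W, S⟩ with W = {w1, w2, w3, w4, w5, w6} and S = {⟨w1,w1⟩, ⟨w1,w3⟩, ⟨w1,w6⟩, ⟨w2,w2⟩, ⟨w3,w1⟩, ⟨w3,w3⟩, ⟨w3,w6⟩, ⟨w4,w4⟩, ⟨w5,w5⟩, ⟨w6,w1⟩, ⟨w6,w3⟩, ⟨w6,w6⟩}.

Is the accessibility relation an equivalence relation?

Reflexive: yes — every world is S-related to itself.
Symmetric: yes — every pair in S has its reverse in S.
Transitive: yes — every two-step S-path is closed by a direct edge.
So S is an equivalence relation.

Yes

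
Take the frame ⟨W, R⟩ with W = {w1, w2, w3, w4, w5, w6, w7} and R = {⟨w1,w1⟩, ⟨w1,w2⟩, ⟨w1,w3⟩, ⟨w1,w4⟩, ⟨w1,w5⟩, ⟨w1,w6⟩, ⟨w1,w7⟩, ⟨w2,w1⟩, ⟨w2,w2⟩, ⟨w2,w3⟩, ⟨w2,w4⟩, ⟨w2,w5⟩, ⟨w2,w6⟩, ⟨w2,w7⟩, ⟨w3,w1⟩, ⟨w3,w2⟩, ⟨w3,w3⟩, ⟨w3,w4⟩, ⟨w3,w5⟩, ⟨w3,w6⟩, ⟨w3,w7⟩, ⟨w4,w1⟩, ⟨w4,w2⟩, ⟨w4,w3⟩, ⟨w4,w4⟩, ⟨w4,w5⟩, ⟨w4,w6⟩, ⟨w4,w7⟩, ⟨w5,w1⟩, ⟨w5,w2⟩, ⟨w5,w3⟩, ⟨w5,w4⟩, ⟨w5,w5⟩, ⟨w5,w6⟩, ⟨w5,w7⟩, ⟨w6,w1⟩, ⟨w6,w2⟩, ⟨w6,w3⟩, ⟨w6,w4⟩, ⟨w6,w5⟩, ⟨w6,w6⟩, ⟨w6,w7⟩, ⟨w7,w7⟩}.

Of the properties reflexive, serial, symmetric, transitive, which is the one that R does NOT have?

symmetric

Reflexive: yes — every world is R-related to itself.
Serial: yes — every world has a successor (e.g. w1 R w1).
Symmetric: no — w1 R w7 but not w7 R w1.
Transitive: yes — every two-step R-path is closed by a direct edge.
Only symmetric fails.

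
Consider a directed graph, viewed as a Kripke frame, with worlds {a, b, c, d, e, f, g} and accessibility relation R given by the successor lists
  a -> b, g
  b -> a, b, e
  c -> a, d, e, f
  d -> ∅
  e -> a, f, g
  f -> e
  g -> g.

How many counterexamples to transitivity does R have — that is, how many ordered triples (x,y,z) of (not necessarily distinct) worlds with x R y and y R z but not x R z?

Enumerating: (a,b,a), (a,b,e), (b,a,g), (b,e,f), (b,e,g), (c,a,b), (c,a,g), (c,e,g), (e,a,b), (e,f,e), (f,e,a), (f,e,f), (f,e,g).

13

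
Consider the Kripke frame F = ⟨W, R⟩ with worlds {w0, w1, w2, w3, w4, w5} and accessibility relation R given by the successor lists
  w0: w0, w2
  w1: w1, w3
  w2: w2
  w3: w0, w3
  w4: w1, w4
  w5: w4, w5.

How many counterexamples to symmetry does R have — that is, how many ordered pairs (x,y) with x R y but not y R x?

5

Enumerating: (w0,w2), (w1,w3), (w3,w0), (w4,w1), (w5,w4).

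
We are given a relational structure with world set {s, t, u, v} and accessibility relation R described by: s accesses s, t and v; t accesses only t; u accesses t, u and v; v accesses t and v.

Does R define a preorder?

Reflexive: yes — every world is R-related to itself.
Transitive: yes — every two-step R-path is closed by a direct edge.
So R is a preorder.

Yes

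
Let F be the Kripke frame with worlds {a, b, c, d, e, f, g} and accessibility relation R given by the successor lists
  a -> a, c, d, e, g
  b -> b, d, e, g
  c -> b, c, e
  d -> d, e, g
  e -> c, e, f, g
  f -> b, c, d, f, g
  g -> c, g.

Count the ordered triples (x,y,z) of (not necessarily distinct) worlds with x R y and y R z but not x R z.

Enumerating: (a,c,b), (a,e,f), (b,e,c), (b,e,f), (b,g,c), (c,b,d), (c,b,g), (c,e,f), (c,e,g), (d,e,c), (d,e,f), (d,g,c), … and 8 more.
Total: 20.

20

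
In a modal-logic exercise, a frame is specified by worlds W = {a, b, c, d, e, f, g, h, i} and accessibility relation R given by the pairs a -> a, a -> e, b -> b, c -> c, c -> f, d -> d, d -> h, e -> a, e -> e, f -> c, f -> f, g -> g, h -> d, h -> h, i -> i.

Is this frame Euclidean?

Euclidean: yes — any two successors of a common world are R-related.

Yes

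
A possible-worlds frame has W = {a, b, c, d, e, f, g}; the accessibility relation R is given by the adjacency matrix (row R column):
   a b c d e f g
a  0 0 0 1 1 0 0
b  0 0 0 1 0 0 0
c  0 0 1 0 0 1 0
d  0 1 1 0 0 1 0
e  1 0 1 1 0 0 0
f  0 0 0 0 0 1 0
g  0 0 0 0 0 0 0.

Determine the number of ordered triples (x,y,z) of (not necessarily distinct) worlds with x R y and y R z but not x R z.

Enumerating: (a,d,b), (a,d,c), (a,d,f), (a,e,a), (a,e,c), (b,d,b), (b,d,c), (b,d,f), (d,b,d), (e,a,e), (e,c,f), (e,d,b), (e,d,f).

13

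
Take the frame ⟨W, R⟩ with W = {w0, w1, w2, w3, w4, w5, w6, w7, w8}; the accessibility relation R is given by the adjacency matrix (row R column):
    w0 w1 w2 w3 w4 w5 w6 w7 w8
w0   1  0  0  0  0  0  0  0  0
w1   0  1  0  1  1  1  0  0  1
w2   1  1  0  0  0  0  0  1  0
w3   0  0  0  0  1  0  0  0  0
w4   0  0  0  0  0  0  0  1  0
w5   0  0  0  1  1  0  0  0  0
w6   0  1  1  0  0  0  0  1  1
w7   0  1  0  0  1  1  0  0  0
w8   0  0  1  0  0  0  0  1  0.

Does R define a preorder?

Reflexive: no — w2 is not related to itself.
Transitive: no — w1 R w4 and w4 R w7, but not w1 R w7.
So R is not a preorder.

No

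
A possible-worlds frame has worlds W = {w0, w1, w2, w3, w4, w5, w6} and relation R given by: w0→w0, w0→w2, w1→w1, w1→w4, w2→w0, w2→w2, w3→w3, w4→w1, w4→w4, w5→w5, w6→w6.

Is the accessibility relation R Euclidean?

Euclidean: yes — any two successors of a common world are R-related.

Yes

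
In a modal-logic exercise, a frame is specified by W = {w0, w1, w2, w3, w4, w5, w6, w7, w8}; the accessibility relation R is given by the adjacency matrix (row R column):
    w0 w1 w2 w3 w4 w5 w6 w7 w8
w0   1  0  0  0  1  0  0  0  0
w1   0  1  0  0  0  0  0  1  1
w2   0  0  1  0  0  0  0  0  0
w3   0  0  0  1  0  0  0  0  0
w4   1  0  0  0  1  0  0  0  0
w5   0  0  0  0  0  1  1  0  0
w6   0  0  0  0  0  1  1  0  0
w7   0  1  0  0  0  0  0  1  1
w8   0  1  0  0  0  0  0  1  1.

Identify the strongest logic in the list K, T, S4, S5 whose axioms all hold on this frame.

Reflexive (axiom T): yes — every world is R-related to itself.
Transitive (axiom 4): yes — every two-step R-path is closed by a direct edge.
Euclidean (axiom 5): yes — any two successors of a common world are R-related.
So F validates K, T, S4, S5. The strongest is S5.

S5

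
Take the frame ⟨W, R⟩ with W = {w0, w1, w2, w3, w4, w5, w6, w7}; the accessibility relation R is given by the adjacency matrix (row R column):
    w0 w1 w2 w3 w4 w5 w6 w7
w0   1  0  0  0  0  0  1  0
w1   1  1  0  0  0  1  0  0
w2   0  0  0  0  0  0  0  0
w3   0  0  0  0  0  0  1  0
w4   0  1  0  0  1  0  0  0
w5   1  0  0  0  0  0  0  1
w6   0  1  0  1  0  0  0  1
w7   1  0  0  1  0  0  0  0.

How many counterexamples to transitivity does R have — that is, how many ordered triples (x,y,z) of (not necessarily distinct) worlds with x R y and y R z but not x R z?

Enumerating: (w0,w6,w1), (w0,w6,w3), (w0,w6,w7), (w1,w0,w6), (w1,w5,w7), (w3,w6,w1), (w3,w6,w3), (w3,w6,w7), (w4,w1,w0), (w4,w1,w5), (w5,w0,w6), (w5,w7,w3), (w6,w1,w0), (w6,w1,w5), (w6,w3,w6), (w6,w7,w0), (w7,w0,w6), (w7,w3,w6).

18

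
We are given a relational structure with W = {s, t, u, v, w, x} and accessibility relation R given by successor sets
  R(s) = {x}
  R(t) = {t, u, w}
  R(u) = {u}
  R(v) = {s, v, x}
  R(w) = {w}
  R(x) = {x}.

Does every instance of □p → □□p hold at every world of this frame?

Yes

By correspondence theory, 4 is valid on a frame iff R is transitive.
Transitive: yes — every two-step R-path is closed by a direct edge.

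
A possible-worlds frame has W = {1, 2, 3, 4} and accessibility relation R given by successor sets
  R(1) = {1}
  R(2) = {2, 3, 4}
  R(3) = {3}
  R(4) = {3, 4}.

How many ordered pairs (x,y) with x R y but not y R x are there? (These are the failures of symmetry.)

3

Enumerating: (2,3), (2,4), (4,3).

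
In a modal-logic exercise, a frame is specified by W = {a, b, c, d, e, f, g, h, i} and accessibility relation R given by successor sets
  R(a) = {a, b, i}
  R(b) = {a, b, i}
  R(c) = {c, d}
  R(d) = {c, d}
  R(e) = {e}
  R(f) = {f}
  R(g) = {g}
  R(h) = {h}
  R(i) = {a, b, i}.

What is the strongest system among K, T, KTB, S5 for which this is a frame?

Reflexive (axiom T): yes — every world is R-related to itself.
Symmetric (axiom B): yes — every pair in R has its reverse in R.
Euclidean (axiom 5): yes — any two successors of a common world are R-related.
So F validates K, T, KTB, S5. The strongest is S5.

S5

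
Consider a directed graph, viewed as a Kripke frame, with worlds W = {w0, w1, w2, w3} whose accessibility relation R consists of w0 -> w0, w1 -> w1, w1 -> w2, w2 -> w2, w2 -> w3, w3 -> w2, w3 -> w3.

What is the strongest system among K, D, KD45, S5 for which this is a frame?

D

Serial (axiom D): yes — every world has a successor (e.g. w0 R w0).
Euclidean (axiom 5): no — w1 R w2 and w1 R w1, but not w2 R w1.
Transitive (axiom 4): no — w1 R w2 and w2 R w3, but not w1 R w3.
Reflexive (axiom T): yes — every world is R-related to itself.
So F validates K, D; KD45 would additionally require R to be Euclidean and transitive. The strongest is D.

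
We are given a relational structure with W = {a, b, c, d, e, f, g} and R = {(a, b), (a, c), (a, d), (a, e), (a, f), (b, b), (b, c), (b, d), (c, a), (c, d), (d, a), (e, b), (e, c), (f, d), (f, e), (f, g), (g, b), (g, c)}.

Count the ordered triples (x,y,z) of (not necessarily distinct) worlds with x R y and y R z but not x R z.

Enumerating: (a,c,a), (a,d,a), (a,f,g), (b,c,a), (b,d,a), (c,a,b), (c,a,c), (c,a,e), (c,a,f), (d,a,b), (d,a,c), (d,a,d), … and 13 more.
Total: 25.

25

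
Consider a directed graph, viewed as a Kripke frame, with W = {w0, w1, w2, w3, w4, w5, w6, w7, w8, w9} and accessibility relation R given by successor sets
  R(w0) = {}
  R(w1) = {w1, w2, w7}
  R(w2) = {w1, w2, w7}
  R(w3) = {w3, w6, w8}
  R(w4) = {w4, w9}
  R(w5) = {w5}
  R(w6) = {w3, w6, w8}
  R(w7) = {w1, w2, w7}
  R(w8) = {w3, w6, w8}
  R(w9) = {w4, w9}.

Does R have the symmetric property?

Yes

Symmetric: yes — every pair in R has its reverse in R.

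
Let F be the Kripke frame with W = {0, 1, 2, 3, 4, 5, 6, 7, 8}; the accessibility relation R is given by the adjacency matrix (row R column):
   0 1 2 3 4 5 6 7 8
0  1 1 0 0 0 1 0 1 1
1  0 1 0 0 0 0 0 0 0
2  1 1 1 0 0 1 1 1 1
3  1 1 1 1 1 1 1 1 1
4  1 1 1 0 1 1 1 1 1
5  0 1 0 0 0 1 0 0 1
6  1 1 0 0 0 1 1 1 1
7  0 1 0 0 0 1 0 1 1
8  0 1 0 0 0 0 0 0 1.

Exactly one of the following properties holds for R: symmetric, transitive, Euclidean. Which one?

transitive

Symmetric: no — 0 R 1 but not 1 R 0.
Transitive: yes — every two-step R-path is closed by a direct edge.
Euclidean: no — 0 R 1 and 0 R 5, but not 1 R 5.
Only transitive holds.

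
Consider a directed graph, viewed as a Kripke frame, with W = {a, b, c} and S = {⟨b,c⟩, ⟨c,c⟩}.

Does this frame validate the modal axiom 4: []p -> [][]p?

Yes

The schema 4 characterises exactly the transitive frames.
Transitive: yes — every two-step S-path is closed by a direct edge.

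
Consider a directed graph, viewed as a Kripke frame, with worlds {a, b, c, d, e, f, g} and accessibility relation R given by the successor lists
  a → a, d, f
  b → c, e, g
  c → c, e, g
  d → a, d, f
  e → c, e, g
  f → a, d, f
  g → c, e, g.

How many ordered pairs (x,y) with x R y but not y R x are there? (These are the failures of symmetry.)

Enumerating: (b,c), (b,e), (b,g).

3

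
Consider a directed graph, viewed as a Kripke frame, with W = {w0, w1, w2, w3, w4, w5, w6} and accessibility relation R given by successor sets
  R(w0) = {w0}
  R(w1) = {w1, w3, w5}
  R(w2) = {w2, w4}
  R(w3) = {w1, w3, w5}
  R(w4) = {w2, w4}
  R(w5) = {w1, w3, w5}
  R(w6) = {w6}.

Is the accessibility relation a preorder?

Reflexive: yes — every world is R-related to itself.
Transitive: yes — every two-step R-path is closed by a direct edge.
So R is a preorder.

Yes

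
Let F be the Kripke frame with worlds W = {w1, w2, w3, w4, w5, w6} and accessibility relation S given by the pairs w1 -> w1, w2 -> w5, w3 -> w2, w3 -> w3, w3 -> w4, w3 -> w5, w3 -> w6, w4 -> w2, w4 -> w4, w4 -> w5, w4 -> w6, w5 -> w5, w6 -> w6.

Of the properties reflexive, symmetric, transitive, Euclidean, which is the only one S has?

transitive

Reflexive: no — w2 is not related to itself.
Symmetric: no — w2 S w5 but not w5 S w2.
Transitive: yes — every two-step S-path is closed by a direct edge.
Euclidean: no — w3 S w2 and w3 S w4, but not w2 S w4.
Only transitive holds.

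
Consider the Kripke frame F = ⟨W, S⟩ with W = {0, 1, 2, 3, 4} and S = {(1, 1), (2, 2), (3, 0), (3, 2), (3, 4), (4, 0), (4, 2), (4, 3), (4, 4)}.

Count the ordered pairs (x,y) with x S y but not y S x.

4

Enumerating: (3,0), (3,2), (4,0), (4,2).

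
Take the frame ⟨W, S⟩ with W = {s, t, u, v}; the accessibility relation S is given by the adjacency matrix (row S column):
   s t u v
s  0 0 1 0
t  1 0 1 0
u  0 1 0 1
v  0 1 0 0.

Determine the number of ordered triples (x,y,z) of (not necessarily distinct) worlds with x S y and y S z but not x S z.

Enumerating: (s,u,t), (s,u,v), (t,u,t), (t,u,v), (u,t,s), (u,t,u), (v,t,s), (v,t,u).

8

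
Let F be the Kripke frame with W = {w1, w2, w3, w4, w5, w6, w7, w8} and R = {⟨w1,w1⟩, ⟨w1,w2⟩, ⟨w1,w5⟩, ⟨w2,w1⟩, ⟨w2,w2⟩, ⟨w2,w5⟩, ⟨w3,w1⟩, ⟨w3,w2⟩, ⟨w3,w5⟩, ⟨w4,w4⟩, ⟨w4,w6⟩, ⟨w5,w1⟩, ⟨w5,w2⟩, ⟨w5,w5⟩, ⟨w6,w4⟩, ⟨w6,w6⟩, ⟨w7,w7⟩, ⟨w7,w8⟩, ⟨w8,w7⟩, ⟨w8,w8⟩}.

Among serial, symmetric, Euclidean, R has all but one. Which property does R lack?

Serial: yes — every world has a successor (e.g. w1 R w1).
Symmetric: no — w3 R w1 but not w1 R w3.
Euclidean: yes — any two successors of a common world are R-related.
Only symmetric fails.

symmetric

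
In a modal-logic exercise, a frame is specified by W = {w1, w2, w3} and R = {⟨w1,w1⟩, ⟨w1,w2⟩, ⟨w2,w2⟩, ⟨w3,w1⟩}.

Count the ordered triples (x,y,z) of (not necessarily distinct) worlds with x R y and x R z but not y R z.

1

Enumerating: (w1,w2,w1).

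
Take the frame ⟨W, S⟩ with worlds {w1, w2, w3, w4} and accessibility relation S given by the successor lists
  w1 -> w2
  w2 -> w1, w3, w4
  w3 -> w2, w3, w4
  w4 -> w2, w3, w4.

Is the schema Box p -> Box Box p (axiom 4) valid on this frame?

By correspondence theory, 4 is valid on a frame iff S is transitive.
Transitive: no — w1 S w2 and w2 S w3, but not w1 S w3.

No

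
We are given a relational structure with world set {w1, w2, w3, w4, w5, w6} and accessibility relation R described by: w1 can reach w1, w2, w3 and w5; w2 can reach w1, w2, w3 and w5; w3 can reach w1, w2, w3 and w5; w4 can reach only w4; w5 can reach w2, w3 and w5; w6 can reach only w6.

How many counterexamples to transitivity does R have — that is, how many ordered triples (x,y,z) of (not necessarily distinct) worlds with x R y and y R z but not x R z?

2

Enumerating: (w5,w2,w1), (w5,w3,w1).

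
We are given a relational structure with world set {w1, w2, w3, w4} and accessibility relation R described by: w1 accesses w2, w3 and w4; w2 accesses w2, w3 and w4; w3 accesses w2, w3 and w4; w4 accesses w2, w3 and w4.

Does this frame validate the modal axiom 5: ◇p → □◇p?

The schema 5 characterises exactly the Euclidean frames.
Euclidean: yes — any two successors of a common world are R-related.

Yes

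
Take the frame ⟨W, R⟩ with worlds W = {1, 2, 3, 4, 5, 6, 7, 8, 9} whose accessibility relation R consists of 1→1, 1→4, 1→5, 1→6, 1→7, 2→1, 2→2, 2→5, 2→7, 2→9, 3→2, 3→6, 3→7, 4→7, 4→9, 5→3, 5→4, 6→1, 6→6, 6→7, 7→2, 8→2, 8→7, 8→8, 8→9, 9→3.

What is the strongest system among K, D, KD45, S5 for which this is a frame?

Serial (axiom D): yes — every world has a successor (e.g. 1 R 1).
Euclidean (axiom 5): no — 1 R 4 and 1 R 5, but not 4 R 5.
Transitive (axiom 4): no — 1 R 4 and 4 R 9, but not 1 R 9.
Reflexive (axiom T): no — 3 is not related to itself.
So F validates K, D; KD45 would additionally require R to be Euclidean and transitive. The strongest is D.

D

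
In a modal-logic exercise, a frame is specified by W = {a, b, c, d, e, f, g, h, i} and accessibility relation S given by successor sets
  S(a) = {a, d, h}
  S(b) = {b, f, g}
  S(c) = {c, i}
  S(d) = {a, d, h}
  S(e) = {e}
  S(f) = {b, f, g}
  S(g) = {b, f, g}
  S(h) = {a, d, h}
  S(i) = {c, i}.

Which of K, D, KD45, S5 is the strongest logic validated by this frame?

Serial (axiom D): yes — every world has a successor (e.g. a S a).
Euclidean (axiom 5): yes — any two successors of a common world are S-related.
Transitive (axiom 4): yes — every two-step S-path is closed by a direct edge.
Reflexive (axiom T): yes — every world is S-related to itself.
So F validates K, D, KD45, S5. The strongest is S5.

S5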